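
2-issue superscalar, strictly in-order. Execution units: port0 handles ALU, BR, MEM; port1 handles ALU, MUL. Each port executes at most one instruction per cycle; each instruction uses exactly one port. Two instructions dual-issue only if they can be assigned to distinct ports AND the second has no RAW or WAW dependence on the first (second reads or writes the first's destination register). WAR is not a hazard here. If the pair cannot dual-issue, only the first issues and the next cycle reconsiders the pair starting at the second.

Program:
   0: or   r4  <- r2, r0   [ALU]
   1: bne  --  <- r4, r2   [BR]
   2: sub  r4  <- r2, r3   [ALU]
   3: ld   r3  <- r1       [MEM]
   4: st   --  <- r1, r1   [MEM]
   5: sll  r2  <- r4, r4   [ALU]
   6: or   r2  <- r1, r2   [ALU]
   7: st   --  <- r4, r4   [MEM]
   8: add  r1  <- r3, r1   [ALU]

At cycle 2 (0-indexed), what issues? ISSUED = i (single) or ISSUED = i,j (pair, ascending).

c0: i0 or  RAW r4
c1: i1&i2 bne sub  dual
c2: i3 ld  no-port MEM/MEM
c3: i4&i5 st sll  dual
c4: i6&i7 or st  dual
c5: i8 add  tail

ISSUED = 3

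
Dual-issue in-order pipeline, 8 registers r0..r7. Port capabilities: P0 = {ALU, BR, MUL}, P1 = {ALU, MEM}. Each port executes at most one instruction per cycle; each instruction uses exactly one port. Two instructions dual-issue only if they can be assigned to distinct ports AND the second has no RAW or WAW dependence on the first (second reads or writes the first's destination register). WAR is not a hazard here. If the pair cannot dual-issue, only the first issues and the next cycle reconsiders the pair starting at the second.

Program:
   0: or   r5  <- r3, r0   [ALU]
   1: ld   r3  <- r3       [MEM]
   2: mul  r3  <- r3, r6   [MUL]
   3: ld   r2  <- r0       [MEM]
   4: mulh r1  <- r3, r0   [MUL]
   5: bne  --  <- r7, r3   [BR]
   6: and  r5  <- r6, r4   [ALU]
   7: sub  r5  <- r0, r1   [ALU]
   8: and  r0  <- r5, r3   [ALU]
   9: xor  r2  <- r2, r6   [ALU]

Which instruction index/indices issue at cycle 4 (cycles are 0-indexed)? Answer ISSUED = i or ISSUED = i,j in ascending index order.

c0: i0,i1 or.ALU+ld.MEM  2-wide
c1: i2,i3 mul.MUL+ld.MEM  2-wide
c2: i4 mulh.MUL  no-port MUL/BR
c3: i5,i6 bne.BR+and.ALU  2-wide
c4: i7 sub.ALU  RAW r5
c5: i8,i9 and.ALU+xor.ALU  2-wide

ISSUED = 7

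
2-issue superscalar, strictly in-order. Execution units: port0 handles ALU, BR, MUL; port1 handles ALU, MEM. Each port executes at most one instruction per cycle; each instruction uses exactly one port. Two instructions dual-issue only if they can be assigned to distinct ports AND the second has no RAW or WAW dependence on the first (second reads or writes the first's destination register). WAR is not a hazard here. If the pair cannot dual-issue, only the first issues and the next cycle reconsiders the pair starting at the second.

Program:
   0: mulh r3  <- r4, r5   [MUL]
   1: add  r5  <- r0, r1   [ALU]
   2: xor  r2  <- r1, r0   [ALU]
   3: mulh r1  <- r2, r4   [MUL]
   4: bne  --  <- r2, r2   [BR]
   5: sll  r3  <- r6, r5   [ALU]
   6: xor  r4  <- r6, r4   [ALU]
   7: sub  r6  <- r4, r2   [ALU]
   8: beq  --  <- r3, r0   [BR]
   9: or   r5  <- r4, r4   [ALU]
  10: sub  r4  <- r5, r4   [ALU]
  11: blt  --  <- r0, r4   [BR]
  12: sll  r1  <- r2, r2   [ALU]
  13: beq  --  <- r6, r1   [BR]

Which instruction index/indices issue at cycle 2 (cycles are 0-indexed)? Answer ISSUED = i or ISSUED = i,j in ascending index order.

[0] i0/i1  mulh add  -- 2-wide
[1] i2  xor  -- RAW r2
[2] i3  mulh  -- no-port MUL/BR
[3] i4/i5  bne sll  -- 2-wide
[4] i6  xor  -- RAW r4
[5] i7/i8  sub beq  -- 2-wide
[6] i9  or  -- RAW r5
[7] i10  sub  -- RAW r4
[8] i11/i12  blt sll  -- 2-wide
[9] i13  beq  -- tail

ISSUED = 3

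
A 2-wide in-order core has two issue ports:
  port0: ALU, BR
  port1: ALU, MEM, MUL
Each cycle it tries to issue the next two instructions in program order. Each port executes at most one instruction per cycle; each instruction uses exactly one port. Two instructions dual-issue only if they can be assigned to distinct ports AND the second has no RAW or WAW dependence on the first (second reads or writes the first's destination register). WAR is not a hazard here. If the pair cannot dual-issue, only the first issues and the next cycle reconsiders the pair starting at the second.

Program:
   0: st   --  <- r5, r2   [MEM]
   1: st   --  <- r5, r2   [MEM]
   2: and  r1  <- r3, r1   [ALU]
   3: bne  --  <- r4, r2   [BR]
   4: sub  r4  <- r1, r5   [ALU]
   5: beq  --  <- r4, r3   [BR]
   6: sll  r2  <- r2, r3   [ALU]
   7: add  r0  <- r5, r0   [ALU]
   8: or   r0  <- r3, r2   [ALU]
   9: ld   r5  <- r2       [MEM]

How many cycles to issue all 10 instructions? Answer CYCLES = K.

CYCLES = 6

  cy0 -> i0 (st.MEM) no-port MEM/MEM
  cy1 -> i1&i2 (st.MEM and.ALU) dual
  cy2 -> i3&i4 (bne.BR sub.ALU) dual
  cy3 -> i5&i6 (beq.BR sll.ALU) dual
  cy4 -> i7 (add.ALU) WAW r0
  cy5 -> i8&i9 (or.ALU ld.MEM) dual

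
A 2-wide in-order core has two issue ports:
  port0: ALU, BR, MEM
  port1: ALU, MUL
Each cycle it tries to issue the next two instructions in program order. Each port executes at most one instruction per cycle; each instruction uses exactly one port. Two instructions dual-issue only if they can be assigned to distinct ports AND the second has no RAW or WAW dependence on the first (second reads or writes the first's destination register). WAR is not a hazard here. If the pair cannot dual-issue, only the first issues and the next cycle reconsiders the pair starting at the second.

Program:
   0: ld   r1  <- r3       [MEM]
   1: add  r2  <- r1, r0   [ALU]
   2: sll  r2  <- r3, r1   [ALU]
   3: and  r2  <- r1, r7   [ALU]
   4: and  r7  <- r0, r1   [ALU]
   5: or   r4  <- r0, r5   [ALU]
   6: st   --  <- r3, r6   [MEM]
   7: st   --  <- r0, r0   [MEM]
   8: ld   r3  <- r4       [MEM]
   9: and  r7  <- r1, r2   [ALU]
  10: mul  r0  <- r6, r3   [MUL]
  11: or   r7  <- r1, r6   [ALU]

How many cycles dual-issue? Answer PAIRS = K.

PAIRS = 4

t=0 i0:ld.MEM ; RAW r1
t=1 i1:add.ALU ; WAW r2
t=2 i2:sll.ALU ; WAW r2
t=3 i3+i4:and.ALU/and.ALU ; dual
t=4 i5+i6:or.ALU/st.MEM ; dual
t=5 i7:st.MEM ; no-port MEM/MEM
t=6 i8+i9:ld.MEM/and.ALU ; dual
t=7 i10+i11:mul.MUL/or.ALU ; dual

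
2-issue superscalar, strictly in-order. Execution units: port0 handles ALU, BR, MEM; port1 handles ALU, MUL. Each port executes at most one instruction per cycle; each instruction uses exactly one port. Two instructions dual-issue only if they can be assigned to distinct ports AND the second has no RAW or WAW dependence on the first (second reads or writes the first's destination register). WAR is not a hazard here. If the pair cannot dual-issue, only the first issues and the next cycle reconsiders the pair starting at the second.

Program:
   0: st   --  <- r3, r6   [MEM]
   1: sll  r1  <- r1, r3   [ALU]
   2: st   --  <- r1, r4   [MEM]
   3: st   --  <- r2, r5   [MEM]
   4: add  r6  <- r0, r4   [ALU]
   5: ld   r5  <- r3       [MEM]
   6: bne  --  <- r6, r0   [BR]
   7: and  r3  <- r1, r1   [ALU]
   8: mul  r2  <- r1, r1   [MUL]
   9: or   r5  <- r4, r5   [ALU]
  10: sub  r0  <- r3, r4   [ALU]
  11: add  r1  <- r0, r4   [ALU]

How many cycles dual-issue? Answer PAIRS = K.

PAIRS = 4

c0: i0,i1 st.MEM/sll.ALU  2-wide
c1: i2 st.MEM  no-port MEM/MEM
c2: i3,i4 st.MEM/add.ALU  2-wide
c3: i5 ld.MEM  no-port MEM/BR
c4: i6,i7 bne.BR/and.ALU  2-wide
c5: i8,i9 mul.MUL/or.ALU  2-wide
c6: i10 sub.ALU  RAW r0
c7: i11 add.ALU  tail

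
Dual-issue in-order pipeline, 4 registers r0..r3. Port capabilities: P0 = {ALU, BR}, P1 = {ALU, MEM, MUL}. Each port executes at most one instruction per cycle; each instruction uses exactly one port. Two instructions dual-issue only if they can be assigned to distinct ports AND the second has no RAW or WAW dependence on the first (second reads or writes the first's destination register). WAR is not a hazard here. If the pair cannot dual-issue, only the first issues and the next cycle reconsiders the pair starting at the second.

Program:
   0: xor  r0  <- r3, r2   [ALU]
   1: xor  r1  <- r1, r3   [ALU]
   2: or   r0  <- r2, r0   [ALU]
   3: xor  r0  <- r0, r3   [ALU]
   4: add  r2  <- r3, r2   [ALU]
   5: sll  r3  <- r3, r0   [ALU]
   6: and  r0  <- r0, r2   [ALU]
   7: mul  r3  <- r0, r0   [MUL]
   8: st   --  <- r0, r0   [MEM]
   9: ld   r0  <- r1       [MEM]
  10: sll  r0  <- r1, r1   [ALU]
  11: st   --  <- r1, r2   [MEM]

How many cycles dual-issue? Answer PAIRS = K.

PAIRS = 4

  cy0 -> i0,i1 (xor.ALU+xor.ALU) 2-wide
  cy1 -> i2 (or.ALU) RAW+WAW r0
  cy2 -> i3,i4 (xor.ALU+add.ALU) 2-wide
  cy3 -> i5,i6 (sll.ALU+and.ALU) 2-wide
  cy4 -> i7 (mul.MUL) no-port MUL/MEM
  cy5 -> i8 (st.MEM) no-port MEM/MEM
  cy6 -> i9 (ld.MEM) WAW r0
  cy7 -> i10,i11 (sll.ALU+st.MEM) 2-wide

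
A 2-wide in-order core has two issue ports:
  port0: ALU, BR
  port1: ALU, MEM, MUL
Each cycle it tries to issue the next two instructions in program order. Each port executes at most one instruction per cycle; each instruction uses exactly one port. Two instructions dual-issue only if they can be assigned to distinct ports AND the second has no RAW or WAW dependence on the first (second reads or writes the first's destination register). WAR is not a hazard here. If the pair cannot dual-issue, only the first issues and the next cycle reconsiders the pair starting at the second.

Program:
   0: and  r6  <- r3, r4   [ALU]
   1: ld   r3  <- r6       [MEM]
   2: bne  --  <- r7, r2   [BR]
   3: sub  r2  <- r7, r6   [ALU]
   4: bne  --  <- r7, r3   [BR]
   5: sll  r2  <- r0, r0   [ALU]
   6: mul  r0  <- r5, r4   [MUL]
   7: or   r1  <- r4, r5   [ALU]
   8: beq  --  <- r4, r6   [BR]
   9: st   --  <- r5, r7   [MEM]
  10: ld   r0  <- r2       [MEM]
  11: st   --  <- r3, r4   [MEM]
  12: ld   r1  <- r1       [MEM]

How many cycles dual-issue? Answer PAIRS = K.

PAIRS = 4

[0] i0  and  -- RAW r6
[1] i1+i2  ld bne  -- dual
[2] i3+i4  sub bne  -- dual
[3] i5+i6  sll mul  -- dual
[4] i7+i8  or beq  -- dual
[5] i9  st  -- no-port MEM/MEM
[6] i10  ld  -- no-port MEM/MEM
[7] i11  st  -- no-port MEM/MEM
[8] i12  ld  -- tail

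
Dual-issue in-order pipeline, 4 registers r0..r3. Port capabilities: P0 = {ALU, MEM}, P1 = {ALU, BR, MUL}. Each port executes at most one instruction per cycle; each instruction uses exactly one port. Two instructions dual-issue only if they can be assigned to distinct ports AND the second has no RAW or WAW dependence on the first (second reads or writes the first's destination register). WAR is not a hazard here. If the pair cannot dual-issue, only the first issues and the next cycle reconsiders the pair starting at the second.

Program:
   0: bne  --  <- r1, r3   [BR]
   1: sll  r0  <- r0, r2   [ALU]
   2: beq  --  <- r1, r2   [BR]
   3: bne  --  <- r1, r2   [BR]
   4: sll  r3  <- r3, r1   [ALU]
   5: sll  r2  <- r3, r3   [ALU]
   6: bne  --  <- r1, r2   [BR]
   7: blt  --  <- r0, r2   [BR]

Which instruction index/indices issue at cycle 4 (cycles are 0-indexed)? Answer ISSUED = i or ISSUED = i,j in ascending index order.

t=0 i0&i1:bne+sll ; 2-wide
t=1 i2:beq ; no-port BR/BR
t=2 i3&i4:bne+sll ; 2-wide
t=3 i5:sll ; RAW r2
t=4 i6:bne ; no-port BR/BR
t=5 i7:blt ; tail

ISSUED = 6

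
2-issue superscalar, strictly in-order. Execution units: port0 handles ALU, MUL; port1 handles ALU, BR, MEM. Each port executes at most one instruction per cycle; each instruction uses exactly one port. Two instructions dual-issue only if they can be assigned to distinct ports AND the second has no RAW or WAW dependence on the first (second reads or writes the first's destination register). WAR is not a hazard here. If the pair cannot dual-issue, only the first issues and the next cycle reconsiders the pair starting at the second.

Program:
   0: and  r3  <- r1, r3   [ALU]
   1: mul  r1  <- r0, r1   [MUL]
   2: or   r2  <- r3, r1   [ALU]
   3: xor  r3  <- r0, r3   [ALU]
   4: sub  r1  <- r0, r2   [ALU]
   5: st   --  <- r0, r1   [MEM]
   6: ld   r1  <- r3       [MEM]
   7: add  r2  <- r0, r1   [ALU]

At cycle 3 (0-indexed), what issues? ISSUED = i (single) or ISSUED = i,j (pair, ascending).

ISSUED = 5

[0] i0,i1  and.ALU+mul.MUL  -- pair
[1] i2,i3  or.ALU+xor.ALU  -- pair
[2] i4  sub.ALU  -- RAW r1
[3] i5  st.MEM  -- no-port MEM/MEM
[4] i6  ld.MEM  -- RAW r1
[5] i7  add.ALU  -- tail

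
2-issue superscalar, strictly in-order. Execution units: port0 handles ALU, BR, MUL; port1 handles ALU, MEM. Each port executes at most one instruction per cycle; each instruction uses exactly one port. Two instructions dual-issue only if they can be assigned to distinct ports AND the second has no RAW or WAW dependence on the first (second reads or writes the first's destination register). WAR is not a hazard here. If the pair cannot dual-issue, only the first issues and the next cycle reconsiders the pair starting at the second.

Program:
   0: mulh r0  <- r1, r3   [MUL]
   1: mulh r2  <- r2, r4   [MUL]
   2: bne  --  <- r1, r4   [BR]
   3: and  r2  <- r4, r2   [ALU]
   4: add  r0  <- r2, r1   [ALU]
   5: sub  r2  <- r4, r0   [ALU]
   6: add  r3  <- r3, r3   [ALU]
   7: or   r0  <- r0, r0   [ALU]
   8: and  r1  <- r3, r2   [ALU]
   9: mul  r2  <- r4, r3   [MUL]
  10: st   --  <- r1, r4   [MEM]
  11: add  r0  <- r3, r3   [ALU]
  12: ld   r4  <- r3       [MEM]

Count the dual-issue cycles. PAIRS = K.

  cy0 -> i0 (mulh.MUL) no-port MUL/MUL
  cy1 -> i1 (mulh.MUL) no-port MUL/BR
  cy2 -> i2,i3 (bne.BR and.ALU) pair
  cy3 -> i4 (add.ALU) RAW r0
  cy4 -> i5,i6 (sub.ALU add.ALU) pair
  cy5 -> i7,i8 (or.ALU and.ALU) pair
  cy6 -> i9,i10 (mul.MUL st.MEM) pair
  cy7 -> i11,i12 (add.ALU ld.MEM) pair

PAIRS = 5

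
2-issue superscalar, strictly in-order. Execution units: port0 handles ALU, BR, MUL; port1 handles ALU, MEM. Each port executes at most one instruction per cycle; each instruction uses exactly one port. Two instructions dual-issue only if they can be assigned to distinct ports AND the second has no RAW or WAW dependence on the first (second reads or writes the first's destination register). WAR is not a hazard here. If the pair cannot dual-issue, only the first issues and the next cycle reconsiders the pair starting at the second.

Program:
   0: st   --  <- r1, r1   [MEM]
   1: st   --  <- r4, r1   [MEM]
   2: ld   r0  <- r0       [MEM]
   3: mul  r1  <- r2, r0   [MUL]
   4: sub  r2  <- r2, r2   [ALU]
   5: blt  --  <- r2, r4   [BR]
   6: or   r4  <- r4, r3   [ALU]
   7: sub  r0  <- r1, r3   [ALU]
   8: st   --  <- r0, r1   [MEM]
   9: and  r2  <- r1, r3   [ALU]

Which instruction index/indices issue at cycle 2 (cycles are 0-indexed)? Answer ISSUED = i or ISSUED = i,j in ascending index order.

ISSUED = 2

[0] i0  st.MEM  -- no-port MEM/MEM
[1] i1  st.MEM  -- no-port MEM/MEM
[2] i2  ld.MEM  -- RAW r0
[3] i3,i4  mul.MUL;sub.ALU  -- dual
[4] i5,i6  blt.BR;or.ALU  -- dual
[5] i7  sub.ALU  -- RAW r0
[6] i8,i9  st.MEM;and.ALU  -- dual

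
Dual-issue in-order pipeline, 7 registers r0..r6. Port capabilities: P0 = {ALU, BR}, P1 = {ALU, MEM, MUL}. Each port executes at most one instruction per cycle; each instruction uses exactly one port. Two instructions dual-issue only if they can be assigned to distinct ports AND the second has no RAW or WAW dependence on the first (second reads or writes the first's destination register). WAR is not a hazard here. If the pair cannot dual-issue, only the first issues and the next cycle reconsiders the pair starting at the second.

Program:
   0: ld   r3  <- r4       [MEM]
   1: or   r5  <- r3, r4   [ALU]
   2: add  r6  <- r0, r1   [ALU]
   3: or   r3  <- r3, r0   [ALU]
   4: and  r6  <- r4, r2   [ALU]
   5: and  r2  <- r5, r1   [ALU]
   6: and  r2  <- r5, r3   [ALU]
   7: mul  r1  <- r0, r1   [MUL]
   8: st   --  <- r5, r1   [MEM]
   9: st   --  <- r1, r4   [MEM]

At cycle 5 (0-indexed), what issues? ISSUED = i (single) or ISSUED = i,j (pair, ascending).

#0 head=0: ld.MEM i0 RAW r3
#1 head=1: or.ALU add.ALU i1/i2 2-wide
#2 head=3: or.ALU and.ALU i3/i4 2-wide
#3 head=5: and.ALU i5 WAW r2
#4 head=6: and.ALU mul.MUL i6/i7 2-wide
#5 head=8: st.MEM i8 no-port MEM/MEM
#6 head=9: st.MEM i9 tail

ISSUED = 8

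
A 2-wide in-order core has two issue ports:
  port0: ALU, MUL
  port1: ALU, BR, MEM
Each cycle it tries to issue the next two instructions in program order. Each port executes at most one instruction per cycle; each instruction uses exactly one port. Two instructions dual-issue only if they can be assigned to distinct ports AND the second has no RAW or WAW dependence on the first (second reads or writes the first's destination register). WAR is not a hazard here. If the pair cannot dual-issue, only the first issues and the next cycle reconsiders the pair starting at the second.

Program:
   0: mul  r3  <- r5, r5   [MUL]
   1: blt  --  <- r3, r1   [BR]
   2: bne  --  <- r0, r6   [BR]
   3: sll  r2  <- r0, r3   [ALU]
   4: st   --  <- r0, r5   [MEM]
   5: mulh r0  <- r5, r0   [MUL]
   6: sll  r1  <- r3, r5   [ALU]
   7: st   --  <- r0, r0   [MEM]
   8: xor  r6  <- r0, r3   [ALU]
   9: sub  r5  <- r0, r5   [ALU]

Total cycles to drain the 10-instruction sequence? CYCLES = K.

CYCLES = 6

c0: i0 mul  RAW r3
c1: i1 blt  no-port BR/BR
c2: i2,i3 bne sll  dual
c3: i4,i5 st mulh  dual
c4: i6,i7 sll st  dual
c5: i8,i9 xor sub  dual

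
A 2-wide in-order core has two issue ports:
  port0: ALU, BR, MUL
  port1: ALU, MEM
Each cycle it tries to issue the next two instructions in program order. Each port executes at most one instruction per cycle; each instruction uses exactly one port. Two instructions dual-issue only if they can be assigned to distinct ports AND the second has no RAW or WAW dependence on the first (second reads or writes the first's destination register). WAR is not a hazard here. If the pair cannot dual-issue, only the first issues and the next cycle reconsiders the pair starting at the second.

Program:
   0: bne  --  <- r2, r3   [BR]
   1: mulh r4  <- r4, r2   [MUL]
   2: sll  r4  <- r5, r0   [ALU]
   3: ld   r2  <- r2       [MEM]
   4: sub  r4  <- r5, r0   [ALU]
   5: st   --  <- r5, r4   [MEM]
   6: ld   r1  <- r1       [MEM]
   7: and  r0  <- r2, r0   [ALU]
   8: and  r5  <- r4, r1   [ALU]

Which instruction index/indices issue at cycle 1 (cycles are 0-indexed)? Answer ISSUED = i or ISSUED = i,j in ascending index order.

ISSUED = 1

#0 head=0: bne.BR i0 no-port BR/MUL
#1 head=1: mulh.MUL i1 WAW r4
#2 head=2: sll.ALU+ld.MEM i2/i3 2-wide
#3 head=4: sub.ALU i4 RAW r4
#4 head=5: st.MEM i5 no-port MEM/MEM
#5 head=6: ld.MEM+and.ALU i6/i7 2-wide
#6 head=8: and.ALU i8 tail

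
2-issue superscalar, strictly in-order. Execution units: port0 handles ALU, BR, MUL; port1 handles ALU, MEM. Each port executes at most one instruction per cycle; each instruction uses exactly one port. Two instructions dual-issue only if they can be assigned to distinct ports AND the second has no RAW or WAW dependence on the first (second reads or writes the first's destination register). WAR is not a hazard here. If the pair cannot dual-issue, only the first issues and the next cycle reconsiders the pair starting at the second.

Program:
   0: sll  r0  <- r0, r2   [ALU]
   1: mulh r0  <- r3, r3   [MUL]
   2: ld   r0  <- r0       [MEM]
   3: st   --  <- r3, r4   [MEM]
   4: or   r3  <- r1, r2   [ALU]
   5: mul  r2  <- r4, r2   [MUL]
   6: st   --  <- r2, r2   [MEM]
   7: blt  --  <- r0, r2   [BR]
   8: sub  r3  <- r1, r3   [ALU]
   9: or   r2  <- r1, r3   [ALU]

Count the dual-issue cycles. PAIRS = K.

t=0 i0:sll.ALU ; WAW r0
t=1 i1:mulh.MUL ; RAW+WAW r0
t=2 i2:ld.MEM ; no-port MEM/MEM
t=3 i3,i4:st.MEM;or.ALU ; 2-wide
t=4 i5:mul.MUL ; RAW r2
t=5 i6,i7:st.MEM;blt.BR ; 2-wide
t=6 i8:sub.ALU ; RAW r3
t=7 i9:or.ALU ; tail

PAIRS = 2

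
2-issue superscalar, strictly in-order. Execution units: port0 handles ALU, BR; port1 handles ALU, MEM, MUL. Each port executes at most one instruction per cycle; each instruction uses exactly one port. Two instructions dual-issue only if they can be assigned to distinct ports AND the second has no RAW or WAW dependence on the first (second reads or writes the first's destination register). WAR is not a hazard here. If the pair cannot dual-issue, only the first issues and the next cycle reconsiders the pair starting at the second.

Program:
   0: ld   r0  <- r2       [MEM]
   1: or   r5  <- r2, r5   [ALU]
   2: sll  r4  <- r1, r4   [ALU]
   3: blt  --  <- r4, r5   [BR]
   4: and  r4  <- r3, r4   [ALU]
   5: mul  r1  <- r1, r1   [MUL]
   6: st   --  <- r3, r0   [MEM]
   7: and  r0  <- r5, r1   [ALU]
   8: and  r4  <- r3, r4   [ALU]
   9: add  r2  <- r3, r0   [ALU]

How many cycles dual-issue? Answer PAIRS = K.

PAIRS = 4

0. ld.MEM+or.ALU @i0,i1  | pair
1. sll.ALU @i2  | RAW r4
2. blt.BR+and.ALU @i3,i4  | pair
3. mul.MUL @i5  | no-port MUL/MEM
4. st.MEM+and.ALU @i6,i7  | pair
5. and.ALU+add.ALU @i8,i9  | pair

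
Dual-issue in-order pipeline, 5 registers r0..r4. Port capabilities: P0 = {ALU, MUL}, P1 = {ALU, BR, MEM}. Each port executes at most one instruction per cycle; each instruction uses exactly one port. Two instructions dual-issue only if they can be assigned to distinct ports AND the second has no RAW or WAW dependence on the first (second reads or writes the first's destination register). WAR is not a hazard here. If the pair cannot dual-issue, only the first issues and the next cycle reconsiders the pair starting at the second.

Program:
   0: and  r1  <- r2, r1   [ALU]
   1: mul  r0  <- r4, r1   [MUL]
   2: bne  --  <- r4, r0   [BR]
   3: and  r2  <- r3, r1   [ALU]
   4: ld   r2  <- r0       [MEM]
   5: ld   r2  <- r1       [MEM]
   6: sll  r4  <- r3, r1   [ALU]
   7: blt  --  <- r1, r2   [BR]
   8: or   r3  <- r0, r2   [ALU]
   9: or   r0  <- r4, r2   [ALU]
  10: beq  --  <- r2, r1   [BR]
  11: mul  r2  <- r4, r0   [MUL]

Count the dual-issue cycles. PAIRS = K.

PAIRS = 4

  cy0 -> i0 (and.ALU) RAW r1
  cy1 -> i1 (mul.MUL) RAW r0
  cy2 -> i2/i3 (bne.BR and.ALU) dual
  cy3 -> i4 (ld.MEM) no-port MEM/MEM
  cy4 -> i5/i6 (ld.MEM sll.ALU) dual
  cy5 -> i7/i8 (blt.BR or.ALU) dual
  cy6 -> i9/i10 (or.ALU beq.BR) dual
  cy7 -> i11 (mul.MUL) tail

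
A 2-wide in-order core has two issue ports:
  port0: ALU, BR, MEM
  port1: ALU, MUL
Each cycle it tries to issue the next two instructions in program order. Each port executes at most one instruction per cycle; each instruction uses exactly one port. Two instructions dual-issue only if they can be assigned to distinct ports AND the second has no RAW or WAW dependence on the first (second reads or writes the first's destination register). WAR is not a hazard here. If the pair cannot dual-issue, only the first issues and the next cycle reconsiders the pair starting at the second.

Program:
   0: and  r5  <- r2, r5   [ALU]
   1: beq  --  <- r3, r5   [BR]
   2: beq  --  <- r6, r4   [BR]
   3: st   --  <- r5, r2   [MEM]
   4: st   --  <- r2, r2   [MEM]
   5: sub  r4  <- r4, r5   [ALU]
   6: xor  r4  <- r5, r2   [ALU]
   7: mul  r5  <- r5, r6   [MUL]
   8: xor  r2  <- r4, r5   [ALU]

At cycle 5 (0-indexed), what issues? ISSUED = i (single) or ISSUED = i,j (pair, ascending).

ISSUED = 6,7

[0] i0  and  -- RAW r5
[1] i1  beq  -- no-port BR/BR
[2] i2  beq  -- no-port BR/MEM
[3] i3  st  -- no-port MEM/MEM
[4] i4,i5  st;sub  -- 2-wide
[5] i6,i7  xor;mul  -- 2-wide
[6] i8  xor  -- tail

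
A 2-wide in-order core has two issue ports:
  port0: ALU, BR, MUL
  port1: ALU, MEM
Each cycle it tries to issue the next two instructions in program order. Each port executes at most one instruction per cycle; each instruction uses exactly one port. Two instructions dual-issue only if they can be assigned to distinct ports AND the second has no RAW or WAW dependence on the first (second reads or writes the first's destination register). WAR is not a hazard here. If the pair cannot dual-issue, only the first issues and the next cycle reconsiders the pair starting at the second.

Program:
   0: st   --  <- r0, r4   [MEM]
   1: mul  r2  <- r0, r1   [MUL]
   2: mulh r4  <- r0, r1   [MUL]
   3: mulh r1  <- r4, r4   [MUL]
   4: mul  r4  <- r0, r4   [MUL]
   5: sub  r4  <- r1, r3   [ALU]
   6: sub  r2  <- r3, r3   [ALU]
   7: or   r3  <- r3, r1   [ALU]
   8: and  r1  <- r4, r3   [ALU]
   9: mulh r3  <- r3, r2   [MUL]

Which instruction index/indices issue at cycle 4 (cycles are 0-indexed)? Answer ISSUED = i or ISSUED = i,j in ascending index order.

ISSUED = 5,6

#0 head=0: st.MEM+mul.MUL i0+i1 dual
#1 head=2: mulh.MUL i2 no-port MUL/MUL
#2 head=3: mulh.MUL i3 no-port MUL/MUL
#3 head=4: mul.MUL i4 WAW r4
#4 head=5: sub.ALU+sub.ALU i5+i6 dual
#5 head=7: or.ALU i7 RAW r3
#6 head=8: and.ALU+mulh.MUL i8+i9 dual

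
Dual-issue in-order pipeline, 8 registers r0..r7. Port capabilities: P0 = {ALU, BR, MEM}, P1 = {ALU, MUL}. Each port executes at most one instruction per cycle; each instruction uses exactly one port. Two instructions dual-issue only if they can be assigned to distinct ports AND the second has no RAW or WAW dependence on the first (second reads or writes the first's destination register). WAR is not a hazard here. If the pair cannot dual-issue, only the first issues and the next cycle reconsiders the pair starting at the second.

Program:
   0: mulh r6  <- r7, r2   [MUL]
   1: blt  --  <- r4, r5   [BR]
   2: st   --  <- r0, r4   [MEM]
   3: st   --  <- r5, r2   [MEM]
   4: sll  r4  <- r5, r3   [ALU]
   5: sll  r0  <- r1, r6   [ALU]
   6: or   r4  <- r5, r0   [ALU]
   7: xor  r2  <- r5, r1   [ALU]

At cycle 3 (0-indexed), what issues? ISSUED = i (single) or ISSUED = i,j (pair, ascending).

#0 head=0: mulh.MUL/blt.BR i0/i1 dual
#1 head=2: st.MEM i2 no-port MEM/MEM
#2 head=3: st.MEM/sll.ALU i3/i4 dual
#3 head=5: sll.ALU i5 RAW r0
#4 head=6: or.ALU/xor.ALU i6/i7 dual

ISSUED = 5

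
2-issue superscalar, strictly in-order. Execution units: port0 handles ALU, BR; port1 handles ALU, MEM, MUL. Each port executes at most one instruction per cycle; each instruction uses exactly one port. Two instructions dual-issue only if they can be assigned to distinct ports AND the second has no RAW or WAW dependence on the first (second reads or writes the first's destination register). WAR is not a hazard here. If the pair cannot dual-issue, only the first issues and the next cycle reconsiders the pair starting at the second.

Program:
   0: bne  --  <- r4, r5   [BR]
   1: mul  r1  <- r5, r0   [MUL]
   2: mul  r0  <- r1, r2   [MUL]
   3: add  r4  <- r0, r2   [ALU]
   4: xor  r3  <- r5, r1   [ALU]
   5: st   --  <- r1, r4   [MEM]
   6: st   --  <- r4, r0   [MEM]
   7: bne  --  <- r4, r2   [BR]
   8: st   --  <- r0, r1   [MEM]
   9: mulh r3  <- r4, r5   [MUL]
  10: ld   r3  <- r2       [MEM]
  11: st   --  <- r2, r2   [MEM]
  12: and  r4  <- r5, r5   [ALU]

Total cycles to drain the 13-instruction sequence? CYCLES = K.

CYCLES = 9

t=0 i0&i1:bne/mul ; 2-wide
t=1 i2:mul ; RAW r0
t=2 i3&i4:add/xor ; 2-wide
t=3 i5:st ; no-port MEM/MEM
t=4 i6&i7:st/bne ; 2-wide
t=5 i8:st ; no-port MEM/MUL
t=6 i9:mulh ; no-port MUL/MEM
t=7 i10:ld ; no-port MEM/MEM
t=8 i11&i12:st/and ; 2-wide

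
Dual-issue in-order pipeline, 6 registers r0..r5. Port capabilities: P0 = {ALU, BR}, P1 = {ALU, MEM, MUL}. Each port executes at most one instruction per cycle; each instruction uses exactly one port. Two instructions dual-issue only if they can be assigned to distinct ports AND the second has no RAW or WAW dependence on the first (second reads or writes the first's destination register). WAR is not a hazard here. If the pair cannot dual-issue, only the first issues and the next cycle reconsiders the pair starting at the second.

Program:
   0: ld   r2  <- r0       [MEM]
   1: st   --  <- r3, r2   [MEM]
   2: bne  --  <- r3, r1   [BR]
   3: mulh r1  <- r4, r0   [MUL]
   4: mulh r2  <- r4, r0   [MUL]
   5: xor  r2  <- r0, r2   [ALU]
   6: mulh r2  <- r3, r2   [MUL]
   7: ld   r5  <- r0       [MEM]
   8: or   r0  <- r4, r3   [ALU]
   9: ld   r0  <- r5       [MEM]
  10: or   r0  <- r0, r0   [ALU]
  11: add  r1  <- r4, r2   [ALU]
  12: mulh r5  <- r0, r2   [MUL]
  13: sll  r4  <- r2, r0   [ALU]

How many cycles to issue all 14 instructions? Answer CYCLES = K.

#0 head=0: ld.MEM i0 no-port MEM/MEM
#1 head=1: st.MEM+bne.BR i1/i2 pair
#2 head=3: mulh.MUL i3 no-port MUL/MUL
#3 head=4: mulh.MUL i4 RAW+WAW r2
#4 head=5: xor.ALU i5 RAW+WAW r2
#5 head=6: mulh.MUL i6 no-port MUL/MEM
#6 head=7: ld.MEM+or.ALU i7/i8 pair
#7 head=9: ld.MEM i9 RAW+WAW r0
#8 head=10: or.ALU+add.ALU i10/i11 pair
#9 head=12: mulh.MUL+sll.ALU i12/i13 pair

CYCLES = 10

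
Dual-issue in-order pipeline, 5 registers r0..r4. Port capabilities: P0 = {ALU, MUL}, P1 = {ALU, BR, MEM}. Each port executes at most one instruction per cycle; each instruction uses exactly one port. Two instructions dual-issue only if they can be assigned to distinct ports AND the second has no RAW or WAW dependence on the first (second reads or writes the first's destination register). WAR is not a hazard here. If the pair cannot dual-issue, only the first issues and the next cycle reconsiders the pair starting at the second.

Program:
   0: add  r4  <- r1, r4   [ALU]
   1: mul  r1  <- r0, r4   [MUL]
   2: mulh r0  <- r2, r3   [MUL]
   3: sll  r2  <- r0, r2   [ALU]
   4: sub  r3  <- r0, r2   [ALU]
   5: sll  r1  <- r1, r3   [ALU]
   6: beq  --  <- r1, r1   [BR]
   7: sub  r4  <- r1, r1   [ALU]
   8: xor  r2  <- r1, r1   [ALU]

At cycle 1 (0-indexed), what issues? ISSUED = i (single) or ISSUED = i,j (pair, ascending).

  cy0 -> i0 (add.ALU) RAW r4
  cy1 -> i1 (mul.MUL) no-port MUL/MUL
  cy2 -> i2 (mulh.MUL) RAW r0
  cy3 -> i3 (sll.ALU) RAW r2
  cy4 -> i4 (sub.ALU) RAW r3
  cy5 -> i5 (sll.ALU) RAW r1
  cy6 -> i6/i7 (beq.BR;sub.ALU) dual
  cy7 -> i8 (xor.ALU) tail

ISSUED = 1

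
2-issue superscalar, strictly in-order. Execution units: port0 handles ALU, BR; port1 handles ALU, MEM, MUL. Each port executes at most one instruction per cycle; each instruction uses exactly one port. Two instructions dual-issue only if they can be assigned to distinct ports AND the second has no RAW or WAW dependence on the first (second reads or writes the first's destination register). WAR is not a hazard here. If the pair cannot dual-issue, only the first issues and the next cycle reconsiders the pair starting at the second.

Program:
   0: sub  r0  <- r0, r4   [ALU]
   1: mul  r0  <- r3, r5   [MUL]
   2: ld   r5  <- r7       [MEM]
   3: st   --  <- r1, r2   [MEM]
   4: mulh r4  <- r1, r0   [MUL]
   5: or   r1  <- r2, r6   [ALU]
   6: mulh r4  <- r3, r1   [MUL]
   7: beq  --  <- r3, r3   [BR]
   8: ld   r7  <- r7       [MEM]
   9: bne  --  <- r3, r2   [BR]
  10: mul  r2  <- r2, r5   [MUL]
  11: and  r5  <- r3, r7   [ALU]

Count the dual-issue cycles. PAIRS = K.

PAIRS = 4

  cy0 -> i0 (sub.ALU) WAW r0
  cy1 -> i1 (mul.MUL) no-port MUL/MEM
  cy2 -> i2 (ld.MEM) no-port MEM/MEM
  cy3 -> i3 (st.MEM) no-port MEM/MUL
  cy4 -> i4/i5 (mulh.MUL/or.ALU) dual
  cy5 -> i6/i7 (mulh.MUL/beq.BR) dual
  cy6 -> i8/i9 (ld.MEM/bne.BR) dual
  cy7 -> i10/i11 (mul.MUL/and.ALU) dual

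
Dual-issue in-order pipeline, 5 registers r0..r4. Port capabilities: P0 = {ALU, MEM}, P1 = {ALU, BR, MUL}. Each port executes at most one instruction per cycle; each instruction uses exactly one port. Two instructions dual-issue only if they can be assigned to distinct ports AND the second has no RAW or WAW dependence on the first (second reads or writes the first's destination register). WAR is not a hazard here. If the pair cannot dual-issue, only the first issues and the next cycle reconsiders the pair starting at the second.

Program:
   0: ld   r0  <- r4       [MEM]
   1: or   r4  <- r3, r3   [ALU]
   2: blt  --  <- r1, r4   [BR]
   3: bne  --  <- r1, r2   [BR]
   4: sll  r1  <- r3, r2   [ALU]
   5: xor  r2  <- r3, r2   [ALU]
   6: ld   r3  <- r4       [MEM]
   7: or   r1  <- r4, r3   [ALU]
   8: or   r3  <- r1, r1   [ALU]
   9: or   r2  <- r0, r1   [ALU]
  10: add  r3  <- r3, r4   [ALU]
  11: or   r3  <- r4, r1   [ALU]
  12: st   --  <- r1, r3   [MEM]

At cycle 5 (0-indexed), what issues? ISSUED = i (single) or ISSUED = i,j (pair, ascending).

t=0 i0+i1:ld;or ; pair
t=1 i2:blt ; no-port BR/BR
t=2 i3+i4:bne;sll ; pair
t=3 i5+i6:xor;ld ; pair
t=4 i7:or ; RAW r1
t=5 i8+i9:or;or ; pair
t=6 i10:add ; WAW r3
t=7 i11:or ; RAW r3
t=8 i12:st ; tail

ISSUED = 8,9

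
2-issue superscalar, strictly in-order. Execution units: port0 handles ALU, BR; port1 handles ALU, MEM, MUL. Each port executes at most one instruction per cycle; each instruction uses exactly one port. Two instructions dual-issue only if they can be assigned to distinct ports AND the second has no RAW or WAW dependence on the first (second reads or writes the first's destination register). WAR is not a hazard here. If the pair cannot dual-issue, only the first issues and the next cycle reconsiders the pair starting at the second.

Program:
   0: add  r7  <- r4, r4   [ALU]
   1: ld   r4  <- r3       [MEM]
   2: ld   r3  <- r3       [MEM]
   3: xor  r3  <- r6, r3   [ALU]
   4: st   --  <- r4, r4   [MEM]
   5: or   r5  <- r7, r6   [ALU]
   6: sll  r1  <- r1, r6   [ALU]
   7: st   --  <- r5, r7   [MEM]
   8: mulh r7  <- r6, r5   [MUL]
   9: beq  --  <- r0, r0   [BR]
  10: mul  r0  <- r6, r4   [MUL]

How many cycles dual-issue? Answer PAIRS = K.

0. add ld @i0&i1  | pair
1. ld @i2  | RAW+WAW r3
2. xor st @i3&i4  | pair
3. or sll @i5&i6  | pair
4. st @i7  | no-port MEM/MUL
5. mulh beq @i8&i9  | pair
6. mul @i10  | tail

PAIRS = 4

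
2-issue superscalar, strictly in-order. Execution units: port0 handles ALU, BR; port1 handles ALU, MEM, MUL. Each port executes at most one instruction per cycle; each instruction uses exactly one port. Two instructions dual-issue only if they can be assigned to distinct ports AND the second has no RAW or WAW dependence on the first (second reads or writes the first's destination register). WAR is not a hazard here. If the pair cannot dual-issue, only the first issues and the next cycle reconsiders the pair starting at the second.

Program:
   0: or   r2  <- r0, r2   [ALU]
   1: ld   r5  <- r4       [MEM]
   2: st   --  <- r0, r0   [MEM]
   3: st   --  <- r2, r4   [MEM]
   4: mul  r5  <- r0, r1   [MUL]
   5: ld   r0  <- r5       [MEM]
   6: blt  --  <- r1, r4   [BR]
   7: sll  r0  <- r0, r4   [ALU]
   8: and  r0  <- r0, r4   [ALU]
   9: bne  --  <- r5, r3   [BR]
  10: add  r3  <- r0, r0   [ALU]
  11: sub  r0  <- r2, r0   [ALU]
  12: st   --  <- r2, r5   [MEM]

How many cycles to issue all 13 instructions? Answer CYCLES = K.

  cy0 -> i0+i1 (or/ld) 2-wide
  cy1 -> i2 (st) no-port MEM/MEM
  cy2 -> i3 (st) no-port MEM/MUL
  cy3 -> i4 (mul) no-port MUL/MEM
  cy4 -> i5+i6 (ld/blt) 2-wide
  cy5 -> i7 (sll) RAW+WAW r0
  cy6 -> i8+i9 (and/bne) 2-wide
  cy7 -> i10+i11 (add/sub) 2-wide
  cy8 -> i12 (st) tail

CYCLES = 9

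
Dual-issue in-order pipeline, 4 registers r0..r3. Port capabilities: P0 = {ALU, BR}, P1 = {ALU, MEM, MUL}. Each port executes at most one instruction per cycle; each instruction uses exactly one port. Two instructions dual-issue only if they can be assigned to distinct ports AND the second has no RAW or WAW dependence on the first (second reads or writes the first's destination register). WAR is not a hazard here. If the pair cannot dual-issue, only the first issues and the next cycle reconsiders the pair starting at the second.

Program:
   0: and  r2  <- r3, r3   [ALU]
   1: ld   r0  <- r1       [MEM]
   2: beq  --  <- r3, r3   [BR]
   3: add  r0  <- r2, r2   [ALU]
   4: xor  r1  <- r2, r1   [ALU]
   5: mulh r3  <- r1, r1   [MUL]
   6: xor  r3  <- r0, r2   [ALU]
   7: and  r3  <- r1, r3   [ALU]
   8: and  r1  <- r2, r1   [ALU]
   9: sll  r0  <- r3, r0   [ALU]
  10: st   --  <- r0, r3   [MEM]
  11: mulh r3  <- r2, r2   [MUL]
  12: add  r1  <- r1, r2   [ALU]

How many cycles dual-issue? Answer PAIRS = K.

PAIRS = 4

[0] i0+i1  and/ld  -- dual
[1] i2+i3  beq/add  -- dual
[2] i4  xor  -- RAW r1
[3] i5  mulh  -- WAW r3
[4] i6  xor  -- RAW+WAW r3
[5] i7+i8  and/and  -- dual
[6] i9  sll  -- RAW r0
[7] i10  st  -- no-port MEM/MUL
[8] i11+i12  mulh/add  -- dual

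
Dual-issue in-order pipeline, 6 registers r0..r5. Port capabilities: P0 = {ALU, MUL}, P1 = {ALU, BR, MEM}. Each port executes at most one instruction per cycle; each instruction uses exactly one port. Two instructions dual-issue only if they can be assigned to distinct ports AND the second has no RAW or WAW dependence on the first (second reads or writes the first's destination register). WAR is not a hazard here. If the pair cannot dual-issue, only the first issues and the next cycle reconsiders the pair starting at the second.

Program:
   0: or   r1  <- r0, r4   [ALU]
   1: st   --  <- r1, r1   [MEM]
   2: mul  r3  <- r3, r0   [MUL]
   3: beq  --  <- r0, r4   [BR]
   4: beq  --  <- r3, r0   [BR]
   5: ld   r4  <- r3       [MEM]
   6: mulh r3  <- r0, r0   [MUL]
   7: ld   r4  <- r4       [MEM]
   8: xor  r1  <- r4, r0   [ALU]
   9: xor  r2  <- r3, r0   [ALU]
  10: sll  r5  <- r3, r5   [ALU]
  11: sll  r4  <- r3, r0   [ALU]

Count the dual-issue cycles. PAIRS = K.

PAIRS = 4

t=0 i0:or ; RAW r1
t=1 i1,i2:st;mul ; dual
t=2 i3:beq ; no-port BR/BR
t=3 i4:beq ; no-port BR/MEM
t=4 i5,i6:ld;mulh ; dual
t=5 i7:ld ; RAW r4
t=6 i8,i9:xor;xor ; dual
t=7 i10,i11:sll;sll ; dual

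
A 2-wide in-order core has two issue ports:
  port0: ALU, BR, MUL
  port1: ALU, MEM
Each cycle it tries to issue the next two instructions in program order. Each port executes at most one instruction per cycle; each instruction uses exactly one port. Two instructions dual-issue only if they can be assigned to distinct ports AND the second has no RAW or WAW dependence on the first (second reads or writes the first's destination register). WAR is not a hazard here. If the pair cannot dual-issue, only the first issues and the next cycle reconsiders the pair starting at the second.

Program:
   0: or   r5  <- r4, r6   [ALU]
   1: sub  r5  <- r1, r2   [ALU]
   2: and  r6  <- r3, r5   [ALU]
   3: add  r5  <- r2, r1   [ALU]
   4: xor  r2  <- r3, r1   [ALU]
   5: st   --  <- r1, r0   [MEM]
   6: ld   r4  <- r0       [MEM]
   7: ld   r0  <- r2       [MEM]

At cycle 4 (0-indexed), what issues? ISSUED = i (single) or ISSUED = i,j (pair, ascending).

ISSUED = 6

#0 head=0: or.ALU i0 WAW r5
#1 head=1: sub.ALU i1 RAW r5
#2 head=2: and.ALU+add.ALU i2&i3 pair
#3 head=4: xor.ALU+st.MEM i4&i5 pair
#4 head=6: ld.MEM i6 no-port MEM/MEM
#5 head=7: ld.MEM i7 tail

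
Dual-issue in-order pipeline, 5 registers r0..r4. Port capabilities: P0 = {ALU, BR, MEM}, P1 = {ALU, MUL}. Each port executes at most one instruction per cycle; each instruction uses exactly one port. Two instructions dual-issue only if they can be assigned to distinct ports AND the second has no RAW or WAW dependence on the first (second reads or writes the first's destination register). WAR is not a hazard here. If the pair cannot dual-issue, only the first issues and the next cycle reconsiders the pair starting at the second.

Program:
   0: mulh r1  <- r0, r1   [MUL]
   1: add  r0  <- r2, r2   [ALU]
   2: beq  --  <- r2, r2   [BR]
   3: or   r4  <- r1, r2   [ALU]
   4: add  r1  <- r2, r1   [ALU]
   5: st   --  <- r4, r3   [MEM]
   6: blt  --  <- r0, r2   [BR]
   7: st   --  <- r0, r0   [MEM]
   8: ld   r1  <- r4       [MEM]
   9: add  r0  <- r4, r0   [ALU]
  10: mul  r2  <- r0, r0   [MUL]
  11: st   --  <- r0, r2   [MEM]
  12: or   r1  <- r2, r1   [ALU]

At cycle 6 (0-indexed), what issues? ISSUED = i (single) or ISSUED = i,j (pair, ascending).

[0] i0&i1  mulh.MUL/add.ALU  -- pair
[1] i2&i3  beq.BR/or.ALU  -- pair
[2] i4&i5  add.ALU/st.MEM  -- pair
[3] i6  blt.BR  -- no-port BR/MEM
[4] i7  st.MEM  -- no-port MEM/MEM
[5] i8&i9  ld.MEM/add.ALU  -- pair
[6] i10  mul.MUL  -- RAW r2
[7] i11&i12  st.MEM/or.ALU  -- pair

ISSUED = 10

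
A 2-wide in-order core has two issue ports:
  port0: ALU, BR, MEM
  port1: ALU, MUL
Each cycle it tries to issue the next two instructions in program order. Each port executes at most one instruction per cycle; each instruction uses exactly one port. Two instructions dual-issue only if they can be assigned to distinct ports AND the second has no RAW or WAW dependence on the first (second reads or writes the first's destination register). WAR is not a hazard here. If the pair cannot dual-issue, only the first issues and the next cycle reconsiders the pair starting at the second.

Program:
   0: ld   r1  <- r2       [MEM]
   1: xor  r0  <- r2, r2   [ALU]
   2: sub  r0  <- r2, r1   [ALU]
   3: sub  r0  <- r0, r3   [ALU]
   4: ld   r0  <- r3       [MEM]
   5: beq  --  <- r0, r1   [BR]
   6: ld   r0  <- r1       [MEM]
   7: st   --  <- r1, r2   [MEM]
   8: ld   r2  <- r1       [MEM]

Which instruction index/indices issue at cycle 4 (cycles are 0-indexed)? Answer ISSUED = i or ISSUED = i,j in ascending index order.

[0] i0/i1  ld;xor  -- pair
[1] i2  sub  -- RAW+WAW r0
[2] i3  sub  -- WAW r0
[3] i4  ld  -- no-port MEM/BR
[4] i5  beq  -- no-port BR/MEM
[5] i6  ld  -- no-port MEM/MEM
[6] i7  st  -- no-port MEM/MEM
[7] i8  ld  -- tail

ISSUED = 5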